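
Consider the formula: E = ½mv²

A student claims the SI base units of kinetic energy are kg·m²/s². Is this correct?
Units of each symbol in E = ½mv²:
  m (mass): kg
  v (speed): m/s  → to the power 2, contributes m²/s²
  The factor ½ is dimensionless.

Multiplying the contributions: [kg] · [m²/s²]
Adding exponents of each base unit: kg: 1, m: 2, s: -2
SI base units of kinetic energy: kg·m²/s²

The claimed units kg·m²/s² match the derived units, so the claim is correct.

Answer: Yes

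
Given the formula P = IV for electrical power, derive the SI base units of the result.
Units of each symbol in P = IV:
  I (current): A
  V (voltage, in volts): kg·m²/(s³·A)

Multiplying the contributions: [A] · [kg·m²/(s³·A)]
Adding exponents of each base unit: kg: 1, m: 2, s: -3
SI base units of electrical power: kg·m²/s³

Answer: kg·m²/s³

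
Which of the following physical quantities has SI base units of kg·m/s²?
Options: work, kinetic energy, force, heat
Checking the SI base units of each option:
  work (W = Fd): kg·m²/s²  ✗
  kinetic energy (E = ½mv²): kg·m²/s²  ✗
  force (F = ma): kg·m/s²  ✓ matches
  heat (Q = mcΔT): kg·m²/s²  ✗

Only force has units kg·m/s².

Answer: force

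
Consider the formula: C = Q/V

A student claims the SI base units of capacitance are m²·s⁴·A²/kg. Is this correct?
Units of each symbol in C = Q/V:
  Q (charge, in coulombs): s·A
  V (voltage, in volts): kg·m²/(s³·A)  → in the denominator, contributes s³·A/(kg·m²)

Multiplying the contributions: [s·A] · [s³·A/(kg·m²)]
Adding exponents of each base unit: kg: -1, m: -2, s: 4, A: 2
SI base units of capacitance: s⁴·A²/(kg·m²)

The claimed units m²·s⁴·A²/kg (exponents kg: -1, m: 2, s: 4, A: 2) do not match the derived units s⁴·A²/(kg·m²) (exponents kg: -1, m: -2, s: 4, A: 2), so the claim is incorrect.

Answer: No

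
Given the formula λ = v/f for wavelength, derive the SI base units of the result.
Units of each symbol in λ = v/f:
  v (wave speed): m/s
  f (frequency): 1/s  → in the denominator, contributes s

Multiplying the contributions: [m/s] · [s]
Adding exponents of each base unit: m: 1
SI base units of wavelength: m

Answer: m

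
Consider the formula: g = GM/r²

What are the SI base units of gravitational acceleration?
Units of each symbol in g = GM/r²:
  G (gravitational constant): m³/(kg·s²)
  M (mass): kg
  r (distance): m  → to the power 2 in the denominator, contributes 1/m²

Multiplying the contributions: [m³/(kg·s²)] · [kg] · [1/m²]
Adding exponents of each base unit: m: 1, s: -2
SI base units of gravitational acceleration: m/s²

Answer: m/s²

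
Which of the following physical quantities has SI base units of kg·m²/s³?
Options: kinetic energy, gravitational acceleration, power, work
Checking the SI base units of each option:
  kinetic energy (E = ½mv²): kg·m²/s²  ✗
  gravitational acceleration (g = GM/r²): m/s²  ✗
  power (P = W/t): kg·m²/s³  ✓ matches
  work (W = Fd): kg·m²/s²  ✗

Only power has units kg·m²/s³.

Answer: power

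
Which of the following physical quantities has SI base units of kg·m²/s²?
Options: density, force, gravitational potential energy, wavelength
Checking the SI base units of each option:
  density (ρ = m/V): kg/m³  ✗
  force (F = ma): kg·m/s²  ✗
  gravitational potential energy (U = -GMm/r): kg·m²/s²  ✓ matches
  wavelength (λ = v/f): m  ✗

Only gravitational potential energy has units kg·m²/s².

Answer: gravitational potential energy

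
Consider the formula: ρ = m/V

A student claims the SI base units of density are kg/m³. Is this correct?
Units of each symbol in ρ = m/V:
  m (mass): kg
  V (volume): m³  → in the denominator, contributes 1/m³

Multiplying the contributions: [kg] · [1/m³]
Adding exponents of each base unit: kg: 1, m: -3
SI base units of density: kg/m³

The claimed units kg/m³ match the derived units, so the claim is correct.

Answer: Yes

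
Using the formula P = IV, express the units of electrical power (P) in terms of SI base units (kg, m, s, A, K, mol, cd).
Units of each symbol in P = IV:
  I (current): A
  V (voltage, in volts): kg·m²/(s³·A)

Multiplying the contributions: [A] · [kg·m²/(s³·A)]
Adding exponents of each base unit: kg: 1, m: 2, s: -3
SI base units of electrical power: kg·m²/s³

Answer: kg·m²/s³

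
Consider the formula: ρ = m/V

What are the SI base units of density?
Units of each symbol in ρ = m/V:
  m (mass): kg
  V (volume): m³  → in the denominator, contributes 1/m³

Multiplying the contributions: [kg] · [1/m³]
Adding exponents of each base unit: kg: 1, m: -3
SI base units of density: kg/m³

Answer: kg/m³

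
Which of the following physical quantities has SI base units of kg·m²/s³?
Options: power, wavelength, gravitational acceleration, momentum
Checking the SI base units of each option:
  power (P = W/t): kg·m²/s³  ✓ matches
  wavelength (λ = v/f): m  ✗
  gravitational acceleration (g = GM/r²): m/s²  ✗
  momentum (p = mv): kg·m/s  ✗

Only power has units kg·m²/s³.

Answer: power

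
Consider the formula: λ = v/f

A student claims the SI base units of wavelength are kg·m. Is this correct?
Units of each symbol in λ = v/f:
  v (wave speed): m/s
  f (frequency): 1/s  → in the denominator, contributes s

Multiplying the contributions: [m/s] · [s]
Adding exponents of each base unit: m: 1
SI base units of wavelength: m

The claimed units kg·m (exponents kg: 1, m: 1) do not match the derived units m (exponents m: 1), so the claim is incorrect.

Answer: No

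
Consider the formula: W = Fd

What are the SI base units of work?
Units of each symbol in W = Fd:
  F (force): kg·m/s²
  d (displacement): m

Multiplying the contributions: [kg·m/s²] · [m]
Adding exponents of each base unit: kg: 1, m: 2, s: -2
SI base units of work: kg·m²/s²

Answer: kg·m²/s²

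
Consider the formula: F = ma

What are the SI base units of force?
Units of each symbol in F = ma:
  m (mass): kg
  a (acceleration): m/s²

Multiplying the contributions: [kg] · [m/s²]
Adding exponents of each base unit: kg: 1, m: 1, s: -2
SI base units of force: kg·m/s²

Answer: kg·m/s²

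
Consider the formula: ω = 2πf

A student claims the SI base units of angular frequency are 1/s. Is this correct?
Units of each symbol in ω = 2πf:
  f (frequency): 1/s
  The factor 2π is dimensionless.

Multiplying the contributions: [1/s]
Adding exponents of each base unit: s: -1
SI base units of angular frequency: 1/s

The claimed units 1/s match the derived units, so the claim is correct.

Answer: Yes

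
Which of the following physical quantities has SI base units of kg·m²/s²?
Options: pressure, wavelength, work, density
Checking the SI base units of each option:
  pressure (P = F/A): kg/(m·s²)  ✗
  wavelength (λ = v/f): m  ✗
  work (W = Fd): kg·m²/s²  ✓ matches
  density (ρ = m/V): kg/m³  ✗

Only work has units kg·m²/s².

Answer: work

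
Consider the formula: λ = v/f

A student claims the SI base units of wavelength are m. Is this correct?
Units of each symbol in λ = v/f:
  v (wave speed): m/s
  f (frequency): 1/s  → in the denominator, contributes s

Multiplying the contributions: [m/s] · [s]
Adding exponents of each base unit: m: 1
SI base units of wavelength: m

The claimed units m match the derived units, so the claim is correct.

Answer: Yes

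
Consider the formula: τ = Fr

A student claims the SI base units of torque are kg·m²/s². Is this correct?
Units of each symbol in τ = Fr:
  F (force): kg·m/s²
  r (lever arm): m

Multiplying the contributions: [kg·m/s²] · [m]
Adding exponents of each base unit: kg: 1, m: 2, s: -2
SI base units of torque: kg·m²/s²

The claimed units kg·m²/s² match the derived units, so the claim is correct.

Answer: Yes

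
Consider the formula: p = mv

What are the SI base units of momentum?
Units of each symbol in p = mv:
  m (mass): kg
  v (velocity): m/s

Multiplying the contributions: [kg] · [m/s]
Adding exponents of each base unit: kg: 1, m: 1, s: -1
SI base units of momentum: kg·m/s

Answer: kg·m/s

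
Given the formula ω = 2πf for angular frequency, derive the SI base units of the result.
Units of each symbol in ω = 2πf:
  f (frequency): 1/s
  The factor 2π is dimensionless.

Multiplying the contributions: [1/s]
Adding exponents of each base unit: s: -1
SI base units of angular frequency: 1/s

Answer: 1/s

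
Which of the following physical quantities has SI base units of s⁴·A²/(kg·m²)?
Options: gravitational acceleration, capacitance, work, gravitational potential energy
Checking the SI base units of each option:
  gravitational acceleration (g = GM/r²): m/s²  ✗
  capacitance (C = Q/V): s⁴·A²/(kg·m²)  ✓ matches
  work (W = Fd): kg·m²/s²  ✗
  gravitational potential energy (U = -GMm/r): kg·m²/s²  ✗

Only capacitance has units s⁴·A²/(kg·m²).

Answer: capacitance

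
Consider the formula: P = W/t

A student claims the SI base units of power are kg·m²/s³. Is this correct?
Units of each symbol in P = W/t:
  W (work): kg·m²/s²
  t (time): s  → in the denominator, contributes 1/s

Multiplying the contributions: [kg·m²/s²] · [1/s]
Adding exponents of each base unit: kg: 1, m: 2, s: -3
SI base units of power: kg·m²/s³

The claimed units kg·m²/s³ match the derived units, so the claim is correct.

Answer: Yes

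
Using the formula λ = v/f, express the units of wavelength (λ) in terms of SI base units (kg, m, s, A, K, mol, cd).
Units of each symbol in λ = v/f:
  v (wave speed): m/s
  f (frequency): 1/s  → in the denominator, contributes s

Multiplying the contributions: [m/s] · [s]
Adding exponents of each base unit: m: 1
SI base units of wavelength: m

Answer: m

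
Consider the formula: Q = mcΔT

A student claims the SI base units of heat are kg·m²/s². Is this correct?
Units of each symbol in Q = mcΔT:
  m (mass): kg
  c (specific heat capacity, in J/(kg·K)): m²/(s²·K)
  ΔT (temperature change): K

Multiplying the contributions: [kg] · [m²/(s²·K)] · [K]
Adding exponents of each base unit: kg: 1, m: 2, s: -2
SI base units of heat: kg·m²/s²

The claimed units kg·m²/s² match the derived units, so the claim is correct.

Answer: Yes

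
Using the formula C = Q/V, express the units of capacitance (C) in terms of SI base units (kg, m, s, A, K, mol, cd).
Units of each symbol in C = Q/V:
  Q (charge, in coulombs): s·A
  V (voltage, in volts): kg·m²/(s³·A)  → in the denominator, contributes s³·A/(kg·m²)

Multiplying the contributions: [s·A] · [s³·A/(kg·m²)]
Adding exponents of each base unit: kg: -1, m: -2, s: 4, A: 2
SI base units of capacitance: s⁴·A²/(kg·m²)

Answer: s⁴·A²/(kg·m²)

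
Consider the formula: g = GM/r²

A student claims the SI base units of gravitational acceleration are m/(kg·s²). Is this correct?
Units of each symbol in g = GM/r²:
  G (gravitational constant): m³/(kg·s²)
  M (mass): kg
  r (distance): m  → to the power 2 in the denominator, contributes 1/m²

Multiplying the contributions: [m³/(kg·s²)] · [kg] · [1/m²]
Adding exponents of each base unit: m: 1, s: -2
SI base units of gravitational acceleration: m/s²

The claimed units m/(kg·s²) (exponents kg: -1, m: 1, s: -2) do not match the derived units m/s² (exponents m: 1, s: -2), so the claim is incorrect.

Answer: No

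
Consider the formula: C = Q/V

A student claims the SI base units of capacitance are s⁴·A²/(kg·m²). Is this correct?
Units of each symbol in C = Q/V:
  Q (charge, in coulombs): s·A
  V (voltage, in volts): kg·m²/(s³·A)  → in the denominator, contributes s³·A/(kg·m²)

Multiplying the contributions: [s·A] · [s³·A/(kg·m²)]
Adding exponents of each base unit: kg: -1, m: -2, s: 4, A: 2
SI base units of capacitance: s⁴·A²/(kg·m²)

The claimed units s⁴·A²/(kg·m²) match the derived units, so the claim is correct.

Answer: Yes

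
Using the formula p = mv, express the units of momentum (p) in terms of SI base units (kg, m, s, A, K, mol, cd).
Units of each symbol in p = mv:
  m (mass): kg
  v (velocity): m/s

Multiplying the contributions: [kg] · [m/s]
Adding exponents of each base unit: kg: 1, m: 1, s: -1
SI base units of momentum: kg·m/s

Answer: kg·m/s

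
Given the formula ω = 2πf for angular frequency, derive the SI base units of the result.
Units of each symbol in ω = 2πf:
  f (frequency): 1/s
  The factor 2π is dimensionless.

Multiplying the contributions: [1/s]
Adding exponents of each base unit: s: -1
SI base units of angular frequency: 1/s

Answer: 1/s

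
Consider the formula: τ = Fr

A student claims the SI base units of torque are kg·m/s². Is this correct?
Units of each symbol in τ = Fr:
  F (force): kg·m/s²
  r (lever arm): m

Multiplying the contributions: [kg·m/s²] · [m]
Adding exponents of each base unit: kg: 1, m: 2, s: -2
SI base units of torque: kg·m²/s²

The claimed units kg·m/s² (exponents kg: 1, m: 1, s: -2) do not match the derived units kg·m²/s² (exponents kg: 1, m: 2, s: -2), so the claim is incorrect.

Answer: No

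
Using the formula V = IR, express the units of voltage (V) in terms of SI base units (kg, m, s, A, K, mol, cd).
Units of each symbol in V = IR:
  I (current): A
  R (resistance, in ohms): kg·m²/(s³·A²)

Multiplying the contributions: [A] · [kg·m²/(s³·A²)]
Adding exponents of each base unit: kg: 1, m: 2, s: -3, A: -1
SI base units of voltage: kg·m²/(s³·A)

Answer: kg·m²/(s³·A)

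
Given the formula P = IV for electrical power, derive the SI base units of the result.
Units of each symbol in P = IV:
  I (current): A
  V (voltage, in volts): kg·m²/(s³·A)

Multiplying the contributions: [A] · [kg·m²/(s³·A)]
Adding exponents of each base unit: kg: 1, m: 2, s: -3
SI base units of electrical power: kg·m²/s³

Answer: kg·m²/s³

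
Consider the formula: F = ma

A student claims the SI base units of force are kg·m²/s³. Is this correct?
Units of each symbol in F = ma:
  m (mass): kg
  a (acceleration): m/s²

Multiplying the contributions: [kg] · [m/s²]
Adding exponents of each base unit: kg: 1, m: 1, s: -2
SI base units of force: kg·m/s²

The claimed units kg·m²/s³ (exponents kg: 1, m: 2, s: -3) do not match the derived units kg·m/s² (exponents kg: 1, m: 1, s: -2), so the claim is incorrect.

Answer: No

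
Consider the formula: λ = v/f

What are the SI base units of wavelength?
Units of each symbol in λ = v/f:
  v (wave speed): m/s
  f (frequency): 1/s  → in the denominator, contributes s

Multiplying the contributions: [m/s] · [s]
Adding exponents of each base unit: m: 1
SI base units of wavelength: m

Answer: m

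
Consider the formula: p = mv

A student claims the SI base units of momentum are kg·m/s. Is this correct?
Units of each symbol in p = mv:
  m (mass): kg
  v (velocity): m/s

Multiplying the contributions: [kg] · [m/s]
Adding exponents of each base unit: kg: 1, m: 1, s: -1
SI base units of momentum: kg·m/s

The claimed units kg·m/s match the derived units, so the claim is correct.

Answer: Yes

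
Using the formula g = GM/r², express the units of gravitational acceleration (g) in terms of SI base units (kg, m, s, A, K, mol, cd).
Units of each symbol in g = GM/r²:
  G (gravitational constant): m³/(kg·s²)
  M (mass): kg
  r (distance): m  → to the power 2 in the denominator, contributes 1/m²

Multiplying the contributions: [m³/(kg·s²)] · [kg] · [1/m²]
Adding exponents of each base unit: m: 1, s: -2
SI base units of gravitational acceleration: m/s²

Answer: m/s²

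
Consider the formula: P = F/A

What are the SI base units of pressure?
Units of each symbol in P = F/A:
  F (force): kg·m/s²
  A (area): m²  → in the denominator, contributes 1/m²

Multiplying the contributions: [kg·m/s²] · [1/m²]
Adding exponents of each base unit: kg: 1, m: -1, s: -2
SI base units of pressure: kg/(m·s²)

Answer: kg/(m·s²)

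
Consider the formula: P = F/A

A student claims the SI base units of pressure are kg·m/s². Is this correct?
Units of each symbol in P = F/A:
  F (force): kg·m/s²
  A (area): m²  → in the denominator, contributes 1/m²

Multiplying the contributions: [kg·m/s²] · [1/m²]
Adding exponents of each base unit: kg: 1, m: -1, s: -2
SI base units of pressure: kg/(m·s²)

The claimed units kg·m/s² (exponents kg: 1, m: 1, s: -2) do not match the derived units kg/(m·s²) (exponents kg: 1, m: -1, s: -2), so the claim is incorrect.

Answer: No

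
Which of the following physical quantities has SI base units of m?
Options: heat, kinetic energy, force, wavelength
Checking the SI base units of each option:
  heat (Q = mcΔT): kg·m²/s²  ✗
  kinetic energy (E = ½mv²): kg·m²/s²  ✗
  force (F = ma): kg·m/s²  ✗
  wavelength (λ = v/f): m  ✓ matches

Only wavelength has units m.

Answer: wavelength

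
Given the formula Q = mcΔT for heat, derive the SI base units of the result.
Units of each symbol in Q = mcΔT:
  m (mass): kg
  c (specific heat capacity, in J/(kg·K)): m²/(s²·K)
  ΔT (temperature change): K

Multiplying the contributions: [kg] · [m²/(s²·K)] · [K]
Adding exponents of each base unit: kg: 1, m: 2, s: -2
SI base units of heat: kg·m²/s²

Answer: kg·m²/s²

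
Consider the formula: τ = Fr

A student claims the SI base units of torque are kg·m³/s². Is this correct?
Units of each symbol in τ = Fr:
  F (force): kg·m/s²
  r (lever arm): m

Multiplying the contributions: [kg·m/s²] · [m]
Adding exponents of each base unit: kg: 1, m: 2, s: -2
SI base units of torque: kg·m²/s²

The claimed units kg·m³/s² (exponents kg: 1, m: 3, s: -2) do not match the derived units kg·m²/s² (exponents kg: 1, m: 2, s: -2), so the claim is incorrect.

Answer: No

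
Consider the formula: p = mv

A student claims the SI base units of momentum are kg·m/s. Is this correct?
Units of each symbol in p = mv:
  m (mass): kg
  v (velocity): m/s

Multiplying the contributions: [kg] · [m/s]
Adding exponents of each base unit: kg: 1, m: 1, s: -1
SI base units of momentum: kg·m/s

The claimed units kg·m/s match the derived units, so the claim is correct.

Answer: Yes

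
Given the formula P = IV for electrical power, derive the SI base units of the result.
Units of each symbol in P = IV:
  I (current): A
  V (voltage, in volts): kg·m²/(s³·A)

Multiplying the contributions: [A] · [kg·m²/(s³·A)]
Adding exponents of each base unit: kg: 1, m: 2, s: -3
SI base units of electrical power: kg·m²/s³

Answer: kg·m²/s³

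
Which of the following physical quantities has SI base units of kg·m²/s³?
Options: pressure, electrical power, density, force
Checking the SI base units of each option:
  pressure (P = F/A): kg/(m·s²)  ✗
  electrical power (P = IV): kg·m²/s³  ✓ matches
  density (ρ = m/V): kg/m³  ✗
  force (F = ma): kg·m/s²  ✗

Only electrical power has units kg·m²/s³.

Answer: electrical power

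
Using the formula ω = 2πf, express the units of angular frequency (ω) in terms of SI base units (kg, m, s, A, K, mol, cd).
Units of each symbol in ω = 2πf:
  f (frequency): 1/s
  The factor 2π is dimensionless.

Multiplying the contributions: [1/s]
Adding exponents of each base unit: s: -1
SI base units of angular frequency: 1/s

Answer: 1/s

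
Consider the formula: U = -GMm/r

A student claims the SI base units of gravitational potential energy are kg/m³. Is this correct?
Units of each symbol in U = -GMm/r:
  G (gravitational constant): m³/(kg·s²)
  M (mass): kg
  m (mass): kg
  r (distance): m  → in the denominator, contributes 1/m
  The minus sign does not affect the units.

Multiplying the contributions: [m³/(kg·s²)] · [kg] · [kg] · [1/m]
Adding exponents of each base unit: kg: 1, m: 2, s: -2
SI base units of gravitational potential energy: kg·m²/s²

The claimed units kg/m³ (exponents kg: 1, m: -3) do not match the derived units kg·m²/s² (exponents kg: 1, m: 2, s: -2), so the claim is incorrect.

Answer: No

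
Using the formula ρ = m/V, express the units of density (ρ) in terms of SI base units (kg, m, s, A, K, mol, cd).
Units of each symbol in ρ = m/V:
  m (mass): kg
  V (volume): m³  → in the denominator, contributes 1/m³

Multiplying the contributions: [kg] · [1/m³]
Adding exponents of each base unit: kg: 1, m: -3
SI base units of density: kg/m³

Answer: kg/m³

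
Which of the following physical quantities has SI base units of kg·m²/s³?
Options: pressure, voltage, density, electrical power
Checking the SI base units of each option:
  pressure (P = F/A): kg/(m·s²)  ✗
  voltage (V = IR): kg·m²/(s³·A)  ✗
  density (ρ = m/V): kg/m³  ✗
  electrical power (P = IV): kg·m²/s³  ✓ matches

Only electrical power has units kg·m²/s³.

Answer: electrical power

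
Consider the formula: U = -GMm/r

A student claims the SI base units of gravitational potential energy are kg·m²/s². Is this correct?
Units of each symbol in U = -GMm/r:
  G (gravitational constant): m³/(kg·s²)
  M (mass): kg
  m (mass): kg
  r (distance): m  → in the denominator, contributes 1/m
  The minus sign does not affect the units.

Multiplying the contributions: [m³/(kg·s²)] · [kg] · [kg] · [1/m]
Adding exponents of each base unit: kg: 1, m: 2, s: -2
SI base units of gravitational potential energy: kg·m²/s²

The claimed units kg·m²/s² match the derived units, so the claim is correct.

Answer: Yes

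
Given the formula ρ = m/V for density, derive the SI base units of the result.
Units of each symbol in ρ = m/V:
  m (mass): kg
  V (volume): m³  → in the denominator, contributes 1/m³

Multiplying the contributions: [kg] · [1/m³]
Adding exponents of each base unit: kg: 1, m: -3
SI base units of density: kg/m³

Answer: kg/m³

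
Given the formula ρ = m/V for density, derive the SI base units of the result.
Units of each symbol in ρ = m/V:
  m (mass): kg
  V (volume): m³  → in the denominator, contributes 1/m³

Multiplying the contributions: [kg] · [1/m³]
Adding exponents of each base unit: kg: 1, m: -3
SI base units of density: kg/m³

Answer: kg/m³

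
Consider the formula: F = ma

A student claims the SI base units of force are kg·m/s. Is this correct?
Units of each symbol in F = ma:
  m (mass): kg
  a (acceleration): m/s²

Multiplying the contributions: [kg] · [m/s²]
Adding exponents of each base unit: kg: 1, m: 1, s: -2
SI base units of force: kg·m/s²

The claimed units kg·m/s (exponents kg: 1, m: 1, s: -1) do not match the derived units kg·m/s² (exponents kg: 1, m: 1, s: -2), so the claim is incorrect.

Answer: No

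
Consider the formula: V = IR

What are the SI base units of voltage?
Units of each symbol in V = IR:
  I (current): A
  R (resistance, in ohms): kg·m²/(s³·A²)

Multiplying the contributions: [A] · [kg·m²/(s³·A²)]
Adding exponents of each base unit: kg: 1, m: 2, s: -3, A: -1
SI base units of voltage: kg·m²/(s³·A)

Answer: kg·m²/(s³·A)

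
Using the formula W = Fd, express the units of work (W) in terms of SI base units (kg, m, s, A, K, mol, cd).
Units of each symbol in W = Fd:
  F (force): kg·m/s²
  d (displacement): m

Multiplying the contributions: [kg·m/s²] · [m]
Adding exponents of each base unit: kg: 1, m: 2, s: -2
SI base units of work: kg·m²/s²

Answer: kg·m²/s²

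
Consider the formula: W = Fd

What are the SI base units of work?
Units of each symbol in W = Fd:
  F (force): kg·m/s²
  d (displacement): m

Multiplying the contributions: [kg·m/s²] · [m]
Adding exponents of each base unit: kg: 1, m: 2, s: -2
SI base units of work: kg·m²/s²

Answer: kg·m²/s²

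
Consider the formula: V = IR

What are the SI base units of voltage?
Units of each symbol in V = IR:
  I (current): A
  R (resistance, in ohms): kg·m²/(s³·A²)

Multiplying the contributions: [A] · [kg·m²/(s³·A²)]
Adding exponents of each base unit: kg: 1, m: 2, s: -3, A: -1
SI base units of voltage: kg·m²/(s³·A)

Answer: kg·m²/(s³·A)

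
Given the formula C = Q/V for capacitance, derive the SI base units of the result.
Units of each symbol in C = Q/V:
  Q (charge, in coulombs): s·A
  V (voltage, in volts): kg·m²/(s³·A)  → in the denominator, contributes s³·A/(kg·m²)

Multiplying the contributions: [s·A] · [s³·A/(kg·m²)]
Adding exponents of each base unit: kg: -1, m: -2, s: 4, A: 2
SI base units of capacitance: s⁴·A²/(kg·m²)

Answer: s⁴·A²/(kg·m²)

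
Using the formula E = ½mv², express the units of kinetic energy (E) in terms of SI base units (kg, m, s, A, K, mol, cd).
Units of each symbol in E = ½mv²:
  m (mass): kg
  v (speed): m/s  → to the power 2, contributes m²/s²
  The factor ½ is dimensionless.

Multiplying the contributions: [kg] · [m²/s²]
Adding exponents of each base unit: kg: 1, m: 2, s: -2
SI base units of kinetic energy: kg·m²/s²

Answer: kg·m²/s²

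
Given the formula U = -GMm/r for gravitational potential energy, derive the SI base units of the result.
Units of each symbol in U = -GMm/r:
  G (gravitational constant): m³/(kg·s²)
  M (mass): kg
  m (mass): kg
  r (distance): m  → in the denominator, contributes 1/m
  The minus sign does not affect the units.

Multiplying the contributions: [m³/(kg·s²)] · [kg] · [kg] · [1/m]
Adding exponents of each base unit: kg: 1, m: 2, s: -2
SI base units of gravitational potential energy: kg·m²/s²

Answer: kg·m²/s²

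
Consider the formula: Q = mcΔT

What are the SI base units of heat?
Units of each symbol in Q = mcΔT:
  m (mass): kg
  c (specific heat capacity, in J/(kg·K)): m²/(s²·K)
  ΔT (temperature change): K

Multiplying the contributions: [kg] · [m²/(s²·K)] · [K]
Adding exponents of each base unit: kg: 1, m: 2, s: -2
SI base units of heat: kg·m²/s²

Answer: kg·m²/s²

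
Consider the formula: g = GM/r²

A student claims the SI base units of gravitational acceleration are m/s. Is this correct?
Units of each symbol in g = GM/r²:
  G (gravitational constant): m³/(kg·s²)
  M (mass): kg
  r (distance): m  → to the power 2 in the denominator, contributes 1/m²

Multiplying the contributions: [m³/(kg·s²)] · [kg] · [1/m²]
Adding exponents of each base unit: m: 1, s: -2
SI base units of gravitational acceleration: m/s²

The claimed units m/s (exponents m: 1, s: -1) do not match the derived units m/s² (exponents m: 1, s: -2), so the claim is incorrect.

Answer: No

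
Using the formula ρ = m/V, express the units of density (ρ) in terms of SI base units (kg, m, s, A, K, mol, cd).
Units of each symbol in ρ = m/V:
  m (mass): kg
  V (volume): m³  → in the denominator, contributes 1/m³

Multiplying the contributions: [kg] · [1/m³]
Adding exponents of each base unit: kg: 1, m: -3
SI base units of density: kg/m³

Answer: kg/m³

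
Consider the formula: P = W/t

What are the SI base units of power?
Units of each symbol in P = W/t:
  W (work): kg·m²/s²
  t (time): s  → in the denominator, contributes 1/s

Multiplying the contributions: [kg·m²/s²] · [1/s]
Adding exponents of each base unit: kg: 1, m: 2, s: -3
SI base units of power: kg·m²/s³

Answer: kg·m²/s³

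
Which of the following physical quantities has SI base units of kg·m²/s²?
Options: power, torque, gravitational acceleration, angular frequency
Checking the SI base units of each option:
  power (P = W/t): kg·m²/s³  ✗
  torque (τ = Fr): kg·m²/s²  ✓ matches
  gravitational acceleration (g = GM/r²): m/s²  ✗
  angular frequency (ω = 2πf): 1/s  ✗

Only torque has units kg·m²/s².

Answer: torque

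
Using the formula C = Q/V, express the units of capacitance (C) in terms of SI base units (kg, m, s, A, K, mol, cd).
Units of each symbol in C = Q/V:
  Q (charge, in coulombs): s·A
  V (voltage, in volts): kg·m²/(s³·A)  → in the denominator, contributes s³·A/(kg·m²)

Multiplying the contributions: [s·A] · [s³·A/(kg·m²)]
Adding exponents of each base unit: kg: -1, m: -2, s: 4, A: 2
SI base units of capacitance: s⁴·A²/(kg·m²)

Answer: s⁴·A²/(kg·m²)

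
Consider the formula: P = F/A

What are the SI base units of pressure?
Units of each symbol in P = F/A:
  F (force): kg·m/s²
  A (area): m²  → in the denominator, contributes 1/m²

Multiplying the contributions: [kg·m/s²] · [1/m²]
Adding exponents of each base unit: kg: 1, m: -1, s: -2
SI base units of pressure: kg/(m·s²)

Answer: kg/(m·s²)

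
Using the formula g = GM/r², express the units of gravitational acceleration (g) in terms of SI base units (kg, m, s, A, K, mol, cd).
Units of each symbol in g = GM/r²:
  G (gravitational constant): m³/(kg·s²)
  M (mass): kg
  r (distance): m  → to the power 2 in the denominator, contributes 1/m²

Multiplying the contributions: [m³/(kg·s²)] · [kg] · [1/m²]
Adding exponents of each base unit: m: 1, s: -2
SI base units of gravitational acceleration: m/s²

Answer: m/s²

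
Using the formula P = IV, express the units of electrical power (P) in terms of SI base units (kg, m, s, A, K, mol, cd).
Units of each symbol in P = IV:
  I (current): A
  V (voltage, in volts): kg·m²/(s³·A)

Multiplying the contributions: [A] · [kg·m²/(s³·A)]
Adding exponents of each base unit: kg: 1, m: 2, s: -3
SI base units of electrical power: kg·m²/s³

Answer: kg·m²/s³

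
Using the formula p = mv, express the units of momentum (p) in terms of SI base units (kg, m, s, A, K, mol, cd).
Units of each symbol in p = mv:
  m (mass): kg
  v (velocity): m/s

Multiplying the contributions: [kg] · [m/s]
Adding exponents of each base unit: kg: 1, m: 1, s: -1
SI base units of momentum: kg·m/s

Answer: kg·m/s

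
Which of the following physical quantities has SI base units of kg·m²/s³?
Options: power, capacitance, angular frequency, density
Checking the SI base units of each option:
  power (P = W/t): kg·m²/s³  ✓ matches
  capacitance (C = Q/V): s⁴·A²/(kg·m²)  ✗
  angular frequency (ω = 2πf): 1/s  ✗
  density (ρ = m/V): kg/m³  ✗

Only power has units kg·m²/s³.

Answer: power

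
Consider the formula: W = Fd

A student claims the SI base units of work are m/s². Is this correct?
Units of each symbol in W = Fd:
  F (force): kg·m/s²
  d (displacement): m

Multiplying the contributions: [kg·m/s²] · [m]
Adding exponents of each base unit: kg: 1, m: 2, s: -2
SI base units of work: kg·m²/s²

The claimed units m/s² (exponents m: 1, s: -2) do not match the derived units kg·m²/s² (exponents kg: 1, m: 2, s: -2), so the claim is incorrect.

Answer: No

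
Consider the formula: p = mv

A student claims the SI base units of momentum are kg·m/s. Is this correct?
Units of each symbol in p = mv:
  m (mass): kg
  v (velocity): m/s

Multiplying the contributions: [kg] · [m/s]
Adding exponents of each base unit: kg: 1, m: 1, s: -1
SI base units of momentum: kg·m/s

The claimed units kg·m/s match the derived units, so the claim is correct.

Answer: Yes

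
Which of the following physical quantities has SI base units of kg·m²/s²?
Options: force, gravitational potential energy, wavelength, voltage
Checking the SI base units of each option:
  force (F = ma): kg·m/s²  ✗
  gravitational potential energy (U = -GMm/r): kg·m²/s²  ✓ matches
  wavelength (λ = v/f): m  ✗
  voltage (V = IR): kg·m²/(s³·A)  ✗

Only gravitational potential energy has units kg·m²/s².

Answer: gravitational potential energy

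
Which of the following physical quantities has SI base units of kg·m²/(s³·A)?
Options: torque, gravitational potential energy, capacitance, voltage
Checking the SI base units of each option:
  torque (τ = Fr): kg·m²/s²  ✗
  gravitational potential energy (U = -GMm/r): kg·m²/s²  ✗
  capacitance (C = Q/V): s⁴·A²/(kg·m²)  ✗
  voltage (V = IR): kg·m²/(s³·A)  ✓ matches

Only voltage has units kg·m²/(s³·A).

Answer: voltage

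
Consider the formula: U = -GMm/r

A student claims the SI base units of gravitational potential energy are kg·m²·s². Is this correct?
Units of each symbol in U = -GMm/r:
  G (gravitational constant): m³/(kg·s²)
  M (mass): kg
  m (mass): kg
  r (distance): m  → in the denominator, contributes 1/m
  The minus sign does not affect the units.

Multiplying the contributions: [m³/(kg·s²)] · [kg] · [kg] · [1/m]
Adding exponents of each base unit: kg: 1, m: 2, s: -2
SI base units of gravitational potential energy: kg·m²/s²

The claimed units kg·m²·s² (exponents kg: 1, m: 2, s: 2) do not match the derived units kg·m²/s² (exponents kg: 1, m: 2, s: -2), so the claim is incorrect.

Answer: No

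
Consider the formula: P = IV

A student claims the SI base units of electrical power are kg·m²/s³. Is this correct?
Units of each symbol in P = IV:
  I (current): A
  V (voltage, in volts): kg·m²/(s³·A)

Multiplying the contributions: [A] · [kg·m²/(s³·A)]
Adding exponents of each base unit: kg: 1, m: 2, s: -3
SI base units of electrical power: kg·m²/s³

The claimed units kg·m²/s³ match the derived units, so the claim is correct.

Answer: Yes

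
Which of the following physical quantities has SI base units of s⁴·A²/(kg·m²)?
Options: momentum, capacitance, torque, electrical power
Checking the SI base units of each option:
  momentum (p = mv): kg·m/s  ✗
  capacitance (C = Q/V): s⁴·A²/(kg·m²)  ✓ matches
  torque (τ = Fr): kg·m²/s²  ✗
  electrical power (P = IV): kg·m²/s³  ✗

Only capacitance has units s⁴·A²/(kg·m²).

Answer: capacitance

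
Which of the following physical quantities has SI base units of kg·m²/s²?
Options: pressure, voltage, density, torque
Checking the SI base units of each option:
  pressure (P = F/A): kg/(m·s²)  ✗
  voltage (V = IR): kg·m²/(s³·A)  ✗
  density (ρ = m/V): kg/m³  ✗
  torque (τ = Fr): kg·m²/s²  ✓ matches

Only torque has units kg·m²/s².

Answer: torque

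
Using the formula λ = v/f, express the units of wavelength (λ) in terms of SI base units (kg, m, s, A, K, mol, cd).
Units of each symbol in λ = v/f:
  v (wave speed): m/s
  f (frequency): 1/s  → in the denominator, contributes s

Multiplying the contributions: [m/s] · [s]
Adding exponents of each base unit: m: 1
SI base units of wavelength: m

Answer: m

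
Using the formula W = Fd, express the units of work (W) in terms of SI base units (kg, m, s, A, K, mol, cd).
Units of each symbol in W = Fd:
  F (force): kg·m/s²
  d (displacement): m

Multiplying the contributions: [kg·m/s²] · [m]
Adding exponents of each base unit: kg: 1, m: 2, s: -2
SI base units of work: kg·m²/s²

Answer: kg·m²/s²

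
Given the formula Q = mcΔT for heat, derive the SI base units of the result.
Units of each symbol in Q = mcΔT:
  m (mass): kg
  c (specific heat capacity, in J/(kg·K)): m²/(s²·K)
  ΔT (temperature change): K

Multiplying the contributions: [kg] · [m²/(s²·K)] · [K]
Adding exponents of each base unit: kg: 1, m: 2, s: -2
SI base units of heat: kg·m²/s²

Answer: kg·m²/s²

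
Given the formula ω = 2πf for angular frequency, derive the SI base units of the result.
Units of each symbol in ω = 2πf:
  f (frequency): 1/s
  The factor 2π is dimensionless.

Multiplying the contributions: [1/s]
Adding exponents of each base unit: s: -1
SI base units of angular frequency: 1/s

Answer: 1/s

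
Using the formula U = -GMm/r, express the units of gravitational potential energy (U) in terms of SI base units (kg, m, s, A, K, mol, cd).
Units of each symbol in U = -GMm/r:
  G (gravitational constant): m³/(kg·s²)
  M (mass): kg
  m (mass): kg
  r (distance): m  → in the denominator, contributes 1/m
  The minus sign does not affect the units.

Multiplying the contributions: [m³/(kg·s²)] · [kg] · [kg] · [1/m]
Adding exponents of each base unit: kg: 1, m: 2, s: -2
SI base units of gravitational potential energy: kg·m²/s²

Answer: kg·m²/s²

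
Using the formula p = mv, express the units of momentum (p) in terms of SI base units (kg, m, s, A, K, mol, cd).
Units of each symbol in p = mv:
  m (mass): kg
  v (velocity): m/s

Multiplying the contributions: [kg] · [m/s]
Adding exponents of each base unit: kg: 1, m: 1, s: -1
SI base units of momentum: kg·m/s

Answer: kg·m/s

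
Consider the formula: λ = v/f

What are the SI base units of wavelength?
Units of each symbol in λ = v/f:
  v (wave speed): m/s
  f (frequency): 1/s  → in the denominator, contributes s

Multiplying the contributions: [m/s] · [s]
Adding exponents of each base unit: m: 1
SI base units of wavelength: m

Answer: m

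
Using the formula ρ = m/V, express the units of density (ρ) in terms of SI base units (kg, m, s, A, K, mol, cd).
Units of each symbol in ρ = m/V:
  m (mass): kg
  V (volume): m³  → in the denominator, contributes 1/m³

Multiplying the contributions: [kg] · [1/m³]
Adding exponents of each base unit: kg: 1, m: -3
SI base units of density: kg/m³

Answer: kg/m³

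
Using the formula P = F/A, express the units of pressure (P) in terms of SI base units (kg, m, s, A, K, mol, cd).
Units of each symbol in P = F/A:
  F (force): kg·m/s²
  A (area): m²  → in the denominator, contributes 1/m²

Multiplying the contributions: [kg·m/s²] · [1/m²]
Adding exponents of each base unit: kg: 1, m: -1, s: -2
SI base units of pressure: kg/(m·s²)

Answer: kg/(m·s²)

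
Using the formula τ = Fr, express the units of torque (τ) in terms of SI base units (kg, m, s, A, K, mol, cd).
Units of each symbol in τ = Fr:
  F (force): kg·m/s²
  r (lever arm): m

Multiplying the contributions: [kg·m/s²] · [m]
Adding exponents of each base unit: kg: 1, m: 2, s: -2
SI base units of torque: kg·m²/s²

Answer: kg·m²/s²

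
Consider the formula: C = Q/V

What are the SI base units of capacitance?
Units of each symbol in C = Q/V:
  Q (charge, in coulombs): s·A
  V (voltage, in volts): kg·m²/(s³·A)  → in the denominator, contributes s³·A/(kg·m²)

Multiplying the contributions: [s·A] · [s³·A/(kg·m²)]
Adding exponents of each base unit: kg: -1, m: -2, s: 4, A: 2
SI base units of capacitance: s⁴·A²/(kg·m²)

Answer: s⁴·A²/(kg·m²)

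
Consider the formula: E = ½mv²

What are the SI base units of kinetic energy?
Units of each symbol in E = ½mv²:
  m (mass): kg
  v (speed): m/s  → to the power 2, contributes m²/s²
  The factor ½ is dimensionless.

Multiplying the contributions: [kg] · [m²/s²]
Adding exponents of each base unit: kg: 1, m: 2, s: -2
SI base units of kinetic energy: kg·m²/s²

Answer: kg·m²/s²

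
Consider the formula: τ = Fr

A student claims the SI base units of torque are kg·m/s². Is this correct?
Units of each symbol in τ = Fr:
  F (force): kg·m/s²
  r (lever arm): m

Multiplying the contributions: [kg·m/s²] · [m]
Adding exponents of each base unit: kg: 1, m: 2, s: -2
SI base units of torque: kg·m²/s²

The claimed units kg·m/s² (exponents kg: 1, m: 1, s: -2) do not match the derived units kg·m²/s² (exponents kg: 1, m: 2, s: -2), so the claim is incorrect.

Answer: No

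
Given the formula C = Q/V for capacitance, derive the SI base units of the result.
Units of each symbol in C = Q/V:
  Q (charge, in coulombs): s·A
  V (voltage, in volts): kg·m²/(s³·A)  → in the denominator, contributes s³·A/(kg·m²)

Multiplying the contributions: [s·A] · [s³·A/(kg·m²)]
Adding exponents of each base unit: kg: -1, m: -2, s: 4, A: 2
SI base units of capacitance: s⁴·A²/(kg·m²)

Answer: s⁴·A²/(kg·m²)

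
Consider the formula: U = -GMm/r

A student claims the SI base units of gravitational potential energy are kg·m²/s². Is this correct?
Units of each symbol in U = -GMm/r:
  G (gravitational constant): m³/(kg·s²)
  M (mass): kg
  m (mass): kg
  r (distance): m  → in the denominator, contributes 1/m
  The minus sign does not affect the units.

Multiplying the contributions: [m³/(kg·s²)] · [kg] · [kg] · [1/m]
Adding exponents of each base unit: kg: 1, m: 2, s: -2
SI base units of gravitational potential energy: kg·m²/s²

The claimed units kg·m²/s² match the derived units, so the claim is correct.

Answer: Yes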